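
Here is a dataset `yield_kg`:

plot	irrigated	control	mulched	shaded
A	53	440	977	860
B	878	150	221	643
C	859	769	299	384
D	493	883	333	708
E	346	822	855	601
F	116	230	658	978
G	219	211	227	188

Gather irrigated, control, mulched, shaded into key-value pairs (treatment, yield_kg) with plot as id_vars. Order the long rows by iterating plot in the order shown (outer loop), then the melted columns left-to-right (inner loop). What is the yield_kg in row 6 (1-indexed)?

28 rows total (7 × 4). Row 6: index ⌊(6-1)/4⌋ = 1 into plot → B; (6-1) mod 4 = 1 into the melted columns → control.
So row 6 is (B, control, 150); yield_kg = 150.

150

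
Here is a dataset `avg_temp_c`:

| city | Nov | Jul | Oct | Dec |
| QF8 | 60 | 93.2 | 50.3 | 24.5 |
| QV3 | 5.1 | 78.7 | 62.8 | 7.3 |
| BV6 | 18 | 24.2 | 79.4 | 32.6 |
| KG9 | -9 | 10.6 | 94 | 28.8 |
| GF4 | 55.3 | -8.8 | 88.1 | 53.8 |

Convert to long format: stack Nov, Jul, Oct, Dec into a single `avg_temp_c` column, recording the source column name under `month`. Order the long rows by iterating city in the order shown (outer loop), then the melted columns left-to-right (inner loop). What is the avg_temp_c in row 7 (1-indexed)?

20 rows total (5 × 4). Row 7: index ⌊(7-1)/4⌋ = 1 into city → QV3; (7-1) mod 4 = 2 into the melted columns → Oct.
So row 7 is (QV3, Oct, 62.8); avg_temp_c = 62.8.

62.8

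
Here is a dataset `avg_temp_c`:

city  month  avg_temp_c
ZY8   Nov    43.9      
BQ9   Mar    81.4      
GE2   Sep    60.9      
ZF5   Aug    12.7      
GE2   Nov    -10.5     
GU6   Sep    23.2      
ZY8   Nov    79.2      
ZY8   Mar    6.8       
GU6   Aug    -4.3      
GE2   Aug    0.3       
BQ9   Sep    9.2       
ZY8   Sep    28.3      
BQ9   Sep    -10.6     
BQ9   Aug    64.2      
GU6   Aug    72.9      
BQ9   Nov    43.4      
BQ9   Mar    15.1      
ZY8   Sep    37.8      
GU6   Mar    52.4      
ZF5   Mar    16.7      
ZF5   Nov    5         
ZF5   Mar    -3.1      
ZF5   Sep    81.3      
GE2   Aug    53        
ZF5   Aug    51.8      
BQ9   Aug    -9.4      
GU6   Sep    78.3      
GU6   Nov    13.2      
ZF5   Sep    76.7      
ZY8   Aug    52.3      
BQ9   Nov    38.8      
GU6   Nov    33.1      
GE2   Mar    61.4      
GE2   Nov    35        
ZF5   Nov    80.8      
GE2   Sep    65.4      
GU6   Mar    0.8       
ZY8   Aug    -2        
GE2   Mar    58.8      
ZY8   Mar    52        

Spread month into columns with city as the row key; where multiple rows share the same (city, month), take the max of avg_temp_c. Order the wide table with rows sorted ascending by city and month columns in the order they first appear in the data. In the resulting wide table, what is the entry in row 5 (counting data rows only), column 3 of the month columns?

37.8

With rows sorted ascending by city, row 5 is city=ZY8. month columns in first-appearance order: Nov, Mar, Sep, Aug; column 3 is Sep.
Long rows with city=ZY8, month=Sep: max(28.3, 37.8) = 37.8.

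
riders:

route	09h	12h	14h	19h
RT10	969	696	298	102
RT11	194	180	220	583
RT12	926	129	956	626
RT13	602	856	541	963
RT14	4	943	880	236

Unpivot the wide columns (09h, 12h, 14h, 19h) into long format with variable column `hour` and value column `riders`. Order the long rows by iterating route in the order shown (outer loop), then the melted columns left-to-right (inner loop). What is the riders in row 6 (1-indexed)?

20 rows total (5 × 4). Row 6: index ⌊(6-1)/4⌋ = 1 into route → RT11; (6-1) mod 4 = 1 into the melted columns → 12h.
So row 6 is (RT11, 12h, 180); riders = 180.

180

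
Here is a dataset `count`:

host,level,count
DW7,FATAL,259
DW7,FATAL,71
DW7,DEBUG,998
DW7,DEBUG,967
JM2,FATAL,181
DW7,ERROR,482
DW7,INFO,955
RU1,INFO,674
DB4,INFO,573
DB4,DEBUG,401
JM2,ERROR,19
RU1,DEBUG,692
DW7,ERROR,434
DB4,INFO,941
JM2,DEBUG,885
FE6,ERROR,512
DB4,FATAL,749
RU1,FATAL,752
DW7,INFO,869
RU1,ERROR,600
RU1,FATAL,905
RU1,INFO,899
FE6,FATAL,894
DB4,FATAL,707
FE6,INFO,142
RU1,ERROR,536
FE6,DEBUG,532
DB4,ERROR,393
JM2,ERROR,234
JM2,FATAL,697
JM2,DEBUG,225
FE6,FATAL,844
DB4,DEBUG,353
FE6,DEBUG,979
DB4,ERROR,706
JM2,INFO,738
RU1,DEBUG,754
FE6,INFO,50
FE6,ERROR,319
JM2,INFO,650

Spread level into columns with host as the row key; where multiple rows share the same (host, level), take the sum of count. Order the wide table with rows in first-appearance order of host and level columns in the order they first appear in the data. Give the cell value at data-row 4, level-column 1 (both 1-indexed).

1456

With rows in first-appearance order of host, row 4 is host=DB4. level columns in first-appearance order: FATAL, DEBUG, ERROR, INFO; column 1 is FATAL.
Long rows with host=DB4, level=FATAL: 749 + 707 = 1456.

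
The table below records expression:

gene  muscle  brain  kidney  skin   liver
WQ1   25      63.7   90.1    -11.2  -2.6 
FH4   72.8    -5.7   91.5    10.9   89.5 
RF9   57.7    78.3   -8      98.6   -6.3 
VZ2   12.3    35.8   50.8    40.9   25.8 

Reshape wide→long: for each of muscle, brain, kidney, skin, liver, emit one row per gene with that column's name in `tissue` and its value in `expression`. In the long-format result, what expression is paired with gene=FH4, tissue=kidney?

91.5

Unpivoting turns each (gene, wide-column) pair into one long row.
The wide cell at row FH4, column kidney holds 91.5, so the long row (FH4, kidney) has expression=91.5.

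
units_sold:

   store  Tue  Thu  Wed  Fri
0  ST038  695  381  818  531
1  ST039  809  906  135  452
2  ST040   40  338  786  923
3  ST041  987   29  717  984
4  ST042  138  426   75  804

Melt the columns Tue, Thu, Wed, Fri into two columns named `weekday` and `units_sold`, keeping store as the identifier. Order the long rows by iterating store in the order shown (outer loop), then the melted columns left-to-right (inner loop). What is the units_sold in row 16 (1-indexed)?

20 rows total (5 × 4). Row 16: index ⌊(16-1)/4⌋ = 3 into store → ST041; (16-1) mod 4 = 3 into the melted columns → Fri.
So row 16 is (ST041, Fri, 984); units_sold = 984.

984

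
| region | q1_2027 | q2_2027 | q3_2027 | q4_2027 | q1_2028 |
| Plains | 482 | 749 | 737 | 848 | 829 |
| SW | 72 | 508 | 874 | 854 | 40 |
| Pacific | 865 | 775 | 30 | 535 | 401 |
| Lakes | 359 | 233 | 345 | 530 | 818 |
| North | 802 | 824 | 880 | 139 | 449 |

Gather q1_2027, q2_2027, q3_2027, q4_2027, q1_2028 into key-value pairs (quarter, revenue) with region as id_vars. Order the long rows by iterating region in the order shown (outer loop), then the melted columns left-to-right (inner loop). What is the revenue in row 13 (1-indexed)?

30

25 rows total (5 × 5). Row 13: index ⌊(13-1)/5⌋ = 2 into region → Pacific; (13-1) mod 5 = 2 into the melted columns → q3_2027.
So row 13 is (Pacific, q3_2027, 30); revenue = 30.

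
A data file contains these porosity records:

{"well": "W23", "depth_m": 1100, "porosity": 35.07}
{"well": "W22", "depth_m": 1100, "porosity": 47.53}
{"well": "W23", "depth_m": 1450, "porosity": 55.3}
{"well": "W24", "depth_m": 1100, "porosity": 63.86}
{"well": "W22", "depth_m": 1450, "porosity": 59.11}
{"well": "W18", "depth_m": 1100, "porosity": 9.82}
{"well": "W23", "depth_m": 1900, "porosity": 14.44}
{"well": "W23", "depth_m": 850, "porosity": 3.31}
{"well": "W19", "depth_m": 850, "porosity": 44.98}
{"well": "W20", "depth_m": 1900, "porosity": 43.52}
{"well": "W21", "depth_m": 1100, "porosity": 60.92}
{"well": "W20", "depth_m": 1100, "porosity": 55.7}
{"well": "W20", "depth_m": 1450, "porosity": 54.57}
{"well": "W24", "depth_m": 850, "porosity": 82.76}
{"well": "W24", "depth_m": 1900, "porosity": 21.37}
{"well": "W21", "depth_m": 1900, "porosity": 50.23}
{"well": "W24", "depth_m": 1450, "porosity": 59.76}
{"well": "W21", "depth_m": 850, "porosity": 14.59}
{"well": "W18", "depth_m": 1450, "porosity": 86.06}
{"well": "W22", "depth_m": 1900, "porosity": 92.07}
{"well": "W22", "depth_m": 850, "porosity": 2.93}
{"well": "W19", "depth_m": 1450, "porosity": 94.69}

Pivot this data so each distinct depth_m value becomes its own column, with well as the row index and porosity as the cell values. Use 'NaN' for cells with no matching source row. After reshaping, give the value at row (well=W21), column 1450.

NaN

No long-format row has well=W21 and depth_m=1450, so the cell is NaN.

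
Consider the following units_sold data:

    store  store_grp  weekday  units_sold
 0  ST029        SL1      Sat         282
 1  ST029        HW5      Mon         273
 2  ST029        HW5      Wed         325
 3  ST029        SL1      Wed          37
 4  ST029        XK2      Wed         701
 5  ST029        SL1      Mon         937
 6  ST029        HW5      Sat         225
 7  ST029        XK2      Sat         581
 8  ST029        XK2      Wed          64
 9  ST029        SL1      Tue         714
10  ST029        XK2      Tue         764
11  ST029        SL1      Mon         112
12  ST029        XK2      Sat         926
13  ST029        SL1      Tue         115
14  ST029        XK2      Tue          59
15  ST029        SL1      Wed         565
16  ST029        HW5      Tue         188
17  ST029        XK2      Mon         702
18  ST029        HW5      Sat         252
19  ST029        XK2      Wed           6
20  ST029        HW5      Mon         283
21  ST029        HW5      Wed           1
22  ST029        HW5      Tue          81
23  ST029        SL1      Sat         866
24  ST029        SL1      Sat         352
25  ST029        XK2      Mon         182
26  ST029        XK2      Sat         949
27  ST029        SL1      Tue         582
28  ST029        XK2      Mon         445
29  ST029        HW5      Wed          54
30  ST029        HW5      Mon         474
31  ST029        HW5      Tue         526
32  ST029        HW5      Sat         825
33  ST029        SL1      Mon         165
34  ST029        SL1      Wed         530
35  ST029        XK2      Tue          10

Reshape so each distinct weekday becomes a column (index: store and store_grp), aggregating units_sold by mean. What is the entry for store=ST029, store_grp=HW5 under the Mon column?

Rows with store=ST029, store_grp=HW5 and weekday=Mon: units_sold values are 273, 283, 474.
(273 + 283 + 474) / 3 = 343.33.

343.33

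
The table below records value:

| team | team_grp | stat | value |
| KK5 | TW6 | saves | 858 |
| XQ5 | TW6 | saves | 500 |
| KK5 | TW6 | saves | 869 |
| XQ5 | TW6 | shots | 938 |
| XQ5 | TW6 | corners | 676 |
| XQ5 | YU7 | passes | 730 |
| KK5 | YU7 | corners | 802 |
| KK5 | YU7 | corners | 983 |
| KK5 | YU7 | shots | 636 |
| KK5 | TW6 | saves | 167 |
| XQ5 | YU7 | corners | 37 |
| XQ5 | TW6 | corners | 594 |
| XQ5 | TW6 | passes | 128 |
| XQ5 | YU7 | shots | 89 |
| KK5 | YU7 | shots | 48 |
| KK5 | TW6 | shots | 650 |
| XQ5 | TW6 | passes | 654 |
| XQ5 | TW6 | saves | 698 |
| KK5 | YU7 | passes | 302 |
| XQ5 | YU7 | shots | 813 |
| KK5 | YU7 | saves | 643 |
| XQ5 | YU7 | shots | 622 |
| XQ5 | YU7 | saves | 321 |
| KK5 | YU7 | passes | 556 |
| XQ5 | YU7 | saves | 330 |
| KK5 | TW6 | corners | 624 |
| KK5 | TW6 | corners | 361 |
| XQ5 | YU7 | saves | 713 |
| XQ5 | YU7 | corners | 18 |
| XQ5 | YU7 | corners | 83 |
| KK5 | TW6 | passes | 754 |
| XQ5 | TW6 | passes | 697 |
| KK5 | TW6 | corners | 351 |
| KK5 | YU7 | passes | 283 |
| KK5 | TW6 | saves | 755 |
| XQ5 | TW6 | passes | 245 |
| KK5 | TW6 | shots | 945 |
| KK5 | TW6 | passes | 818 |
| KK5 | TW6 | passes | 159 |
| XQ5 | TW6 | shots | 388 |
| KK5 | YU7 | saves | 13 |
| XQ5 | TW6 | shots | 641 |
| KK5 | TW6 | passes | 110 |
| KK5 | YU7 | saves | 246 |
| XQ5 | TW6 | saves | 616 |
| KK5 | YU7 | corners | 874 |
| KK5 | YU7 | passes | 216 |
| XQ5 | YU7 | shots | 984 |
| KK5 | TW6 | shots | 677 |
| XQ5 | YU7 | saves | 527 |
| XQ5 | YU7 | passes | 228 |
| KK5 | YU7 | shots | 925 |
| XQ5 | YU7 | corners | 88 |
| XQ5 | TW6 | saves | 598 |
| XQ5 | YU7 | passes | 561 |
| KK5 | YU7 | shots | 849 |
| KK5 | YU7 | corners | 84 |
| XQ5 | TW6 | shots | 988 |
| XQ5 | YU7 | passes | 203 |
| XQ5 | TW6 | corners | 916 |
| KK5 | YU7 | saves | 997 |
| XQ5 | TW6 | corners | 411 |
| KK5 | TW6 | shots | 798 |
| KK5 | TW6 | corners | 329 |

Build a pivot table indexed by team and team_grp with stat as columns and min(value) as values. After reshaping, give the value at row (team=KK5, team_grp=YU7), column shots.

48

Rows with team=KK5, team_grp=YU7 and stat=shots: value values are 636, 48, 925, 849.
min(636, 48, 925, 849) = 48.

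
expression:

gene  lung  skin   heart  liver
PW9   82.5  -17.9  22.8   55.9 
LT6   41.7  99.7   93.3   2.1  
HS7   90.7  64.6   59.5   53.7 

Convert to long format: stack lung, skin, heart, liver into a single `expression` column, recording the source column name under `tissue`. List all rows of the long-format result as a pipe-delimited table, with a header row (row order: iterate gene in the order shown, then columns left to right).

Each (gene, column) pair becomes one row: 3 × 4 = 12 rows.
For example, (PW9, lung) → expression=82.5.

| gene | tissue | expression |
| PW9 | lung | 82.5 |
| PW9 | skin | -17.9 |
| PW9 | heart | 22.8 |
| PW9 | liver | 55.9 |
| LT6 | lung | 41.7 |
| LT6 | skin | 99.7 |
| LT6 | heart | 93.3 |
| LT6 | liver | 2.1 |
| HS7 | lung | 90.7 |
| HS7 | skin | 64.6 |
| HS7 | heart | 59.5 |
| HS7 | liver | 53.7 |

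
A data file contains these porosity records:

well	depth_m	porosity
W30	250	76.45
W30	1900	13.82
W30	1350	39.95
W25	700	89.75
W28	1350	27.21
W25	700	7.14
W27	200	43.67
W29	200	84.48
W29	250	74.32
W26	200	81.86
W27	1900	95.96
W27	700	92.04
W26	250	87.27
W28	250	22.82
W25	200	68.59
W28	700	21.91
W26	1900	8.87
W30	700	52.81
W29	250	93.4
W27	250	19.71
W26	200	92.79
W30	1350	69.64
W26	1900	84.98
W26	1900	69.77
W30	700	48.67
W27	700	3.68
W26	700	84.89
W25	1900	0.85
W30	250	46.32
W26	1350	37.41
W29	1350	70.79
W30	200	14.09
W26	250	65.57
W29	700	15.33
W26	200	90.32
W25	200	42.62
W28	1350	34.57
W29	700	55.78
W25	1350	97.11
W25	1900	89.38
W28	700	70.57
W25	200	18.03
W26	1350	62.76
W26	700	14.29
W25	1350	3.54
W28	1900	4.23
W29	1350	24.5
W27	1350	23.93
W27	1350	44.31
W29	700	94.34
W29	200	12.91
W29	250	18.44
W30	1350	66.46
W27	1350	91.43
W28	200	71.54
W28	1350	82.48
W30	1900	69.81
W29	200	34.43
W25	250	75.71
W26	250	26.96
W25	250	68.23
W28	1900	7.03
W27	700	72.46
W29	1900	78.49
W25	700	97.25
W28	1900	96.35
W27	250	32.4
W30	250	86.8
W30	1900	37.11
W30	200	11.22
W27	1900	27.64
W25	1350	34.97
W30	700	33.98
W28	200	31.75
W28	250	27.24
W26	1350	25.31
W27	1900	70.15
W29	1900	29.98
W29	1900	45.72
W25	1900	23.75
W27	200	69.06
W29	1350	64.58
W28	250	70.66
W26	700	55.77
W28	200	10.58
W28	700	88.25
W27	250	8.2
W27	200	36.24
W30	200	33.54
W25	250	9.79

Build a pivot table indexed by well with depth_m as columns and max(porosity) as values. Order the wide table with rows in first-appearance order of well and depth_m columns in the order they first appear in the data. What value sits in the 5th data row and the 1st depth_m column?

93.4

With rows in first-appearance order of well, row 5 is well=W29. depth_m columns in first-appearance order: 250, 1900, 1350, 700, 200; column 1 is 250.
Long rows with well=W29, depth_m=250: max(74.32, 93.4, 18.44) = 93.4.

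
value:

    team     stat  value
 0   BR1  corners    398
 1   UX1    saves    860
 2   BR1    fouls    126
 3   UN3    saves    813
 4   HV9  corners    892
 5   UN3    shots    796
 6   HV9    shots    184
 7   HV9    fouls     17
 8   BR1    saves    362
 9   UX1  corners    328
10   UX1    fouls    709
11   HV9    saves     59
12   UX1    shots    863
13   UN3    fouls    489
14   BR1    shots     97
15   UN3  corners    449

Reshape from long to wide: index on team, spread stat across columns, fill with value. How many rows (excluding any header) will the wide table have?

4

4 distinct team values → 4 rows.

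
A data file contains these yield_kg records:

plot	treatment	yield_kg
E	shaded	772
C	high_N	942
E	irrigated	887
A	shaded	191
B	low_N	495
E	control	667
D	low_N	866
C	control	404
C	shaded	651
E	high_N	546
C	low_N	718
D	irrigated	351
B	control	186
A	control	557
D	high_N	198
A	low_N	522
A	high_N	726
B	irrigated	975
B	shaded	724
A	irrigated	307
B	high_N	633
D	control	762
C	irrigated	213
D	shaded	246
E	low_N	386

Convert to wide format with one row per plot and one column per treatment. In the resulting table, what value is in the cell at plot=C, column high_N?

942

Wide layout: rows indexed by plot, columns are the 5 distinct treatment values (shaded, high_N, irrigated, low_N, control).
Cell (plot=C, treatment=high_N) draws from the long row where plot=C and treatment=high_N, which has yield_kg=942.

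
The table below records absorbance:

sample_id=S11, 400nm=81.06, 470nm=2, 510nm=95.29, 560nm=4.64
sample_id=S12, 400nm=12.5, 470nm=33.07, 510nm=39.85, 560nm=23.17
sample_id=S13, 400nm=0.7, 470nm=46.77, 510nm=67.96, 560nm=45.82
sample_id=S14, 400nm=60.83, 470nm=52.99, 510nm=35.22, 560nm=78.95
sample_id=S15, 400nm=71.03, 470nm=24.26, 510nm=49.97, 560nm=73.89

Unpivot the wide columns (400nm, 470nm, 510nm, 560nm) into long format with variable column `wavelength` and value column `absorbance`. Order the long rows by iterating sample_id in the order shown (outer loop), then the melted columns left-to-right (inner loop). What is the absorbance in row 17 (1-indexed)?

20 rows total (5 × 4). Row 17: index ⌊(17-1)/4⌋ = 4 into sample_id → S15; (17-1) mod 4 = 0 into the melted columns → 400nm.
So row 17 is (S15, 400nm, 71.03); absorbance = 71.03.

71.03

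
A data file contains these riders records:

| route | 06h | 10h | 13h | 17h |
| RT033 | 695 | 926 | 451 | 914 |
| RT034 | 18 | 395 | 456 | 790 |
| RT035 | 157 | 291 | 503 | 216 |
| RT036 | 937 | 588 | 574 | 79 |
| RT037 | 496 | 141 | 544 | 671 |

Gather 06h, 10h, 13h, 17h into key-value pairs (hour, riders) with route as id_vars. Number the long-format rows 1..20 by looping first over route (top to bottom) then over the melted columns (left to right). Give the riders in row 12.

20 rows total (5 × 4). Row 12: index ⌊(12-1)/4⌋ = 2 into route → RT035; (12-1) mod 4 = 3 into the melted columns → 17h.
So row 12 is (RT035, 17h, 216); riders = 216.

216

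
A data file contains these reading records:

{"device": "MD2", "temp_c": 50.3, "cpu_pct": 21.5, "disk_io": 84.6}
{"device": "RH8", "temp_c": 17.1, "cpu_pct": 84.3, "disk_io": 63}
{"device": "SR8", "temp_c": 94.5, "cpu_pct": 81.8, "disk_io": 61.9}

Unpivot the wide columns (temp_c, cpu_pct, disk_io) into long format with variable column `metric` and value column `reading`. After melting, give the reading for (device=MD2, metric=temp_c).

50.3

Unpivoting turns each (device, wide-column) pair into one long row.
The wide cell at row MD2, column temp_c holds 50.3, so the long row (MD2, temp_c) has reading=50.3.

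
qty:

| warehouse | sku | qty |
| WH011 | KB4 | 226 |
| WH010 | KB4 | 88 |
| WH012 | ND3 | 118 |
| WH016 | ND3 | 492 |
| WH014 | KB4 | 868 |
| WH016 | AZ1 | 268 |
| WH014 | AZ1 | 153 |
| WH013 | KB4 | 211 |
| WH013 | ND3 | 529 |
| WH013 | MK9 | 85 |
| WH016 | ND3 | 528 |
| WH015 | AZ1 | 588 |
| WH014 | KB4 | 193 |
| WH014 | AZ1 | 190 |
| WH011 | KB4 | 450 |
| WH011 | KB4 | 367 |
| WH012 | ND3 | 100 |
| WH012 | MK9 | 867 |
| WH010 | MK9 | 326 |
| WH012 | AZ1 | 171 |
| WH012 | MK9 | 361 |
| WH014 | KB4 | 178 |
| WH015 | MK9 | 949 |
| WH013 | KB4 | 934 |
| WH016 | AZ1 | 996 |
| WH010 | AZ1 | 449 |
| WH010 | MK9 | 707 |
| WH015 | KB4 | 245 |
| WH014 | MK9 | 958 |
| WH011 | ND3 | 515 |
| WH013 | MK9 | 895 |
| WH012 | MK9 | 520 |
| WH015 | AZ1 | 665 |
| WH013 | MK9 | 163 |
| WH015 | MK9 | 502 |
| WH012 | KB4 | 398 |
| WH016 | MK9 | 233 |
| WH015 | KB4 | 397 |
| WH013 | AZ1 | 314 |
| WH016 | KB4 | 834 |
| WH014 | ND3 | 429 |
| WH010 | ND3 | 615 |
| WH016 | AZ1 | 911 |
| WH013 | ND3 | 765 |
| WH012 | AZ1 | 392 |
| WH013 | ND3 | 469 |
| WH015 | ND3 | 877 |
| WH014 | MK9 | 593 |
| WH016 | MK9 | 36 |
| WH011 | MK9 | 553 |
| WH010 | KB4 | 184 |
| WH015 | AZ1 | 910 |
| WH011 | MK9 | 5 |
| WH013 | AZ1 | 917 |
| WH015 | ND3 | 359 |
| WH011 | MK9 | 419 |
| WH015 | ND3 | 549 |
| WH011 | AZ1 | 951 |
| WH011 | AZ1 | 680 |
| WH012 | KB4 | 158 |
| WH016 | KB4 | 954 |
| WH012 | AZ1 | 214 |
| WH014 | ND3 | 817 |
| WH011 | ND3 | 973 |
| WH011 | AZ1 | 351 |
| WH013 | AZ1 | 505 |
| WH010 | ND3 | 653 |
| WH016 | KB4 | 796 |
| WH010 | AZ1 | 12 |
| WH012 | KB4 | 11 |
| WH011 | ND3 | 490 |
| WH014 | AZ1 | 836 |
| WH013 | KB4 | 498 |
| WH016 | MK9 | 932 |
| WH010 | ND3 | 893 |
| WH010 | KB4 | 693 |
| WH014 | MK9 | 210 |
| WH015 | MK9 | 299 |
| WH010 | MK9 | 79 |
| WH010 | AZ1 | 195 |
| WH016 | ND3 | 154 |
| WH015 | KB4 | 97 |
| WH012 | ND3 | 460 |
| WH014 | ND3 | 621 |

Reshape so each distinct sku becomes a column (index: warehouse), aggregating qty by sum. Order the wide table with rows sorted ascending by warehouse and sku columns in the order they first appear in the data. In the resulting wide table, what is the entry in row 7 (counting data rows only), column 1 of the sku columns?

With rows sorted ascending by warehouse, row 7 is warehouse=WH016. sku columns in first-appearance order: KB4, ND3, AZ1, MK9; column 1 is KB4.
Long rows with warehouse=WH016, sku=KB4: 834 + 954 + 796 = 2584.

2584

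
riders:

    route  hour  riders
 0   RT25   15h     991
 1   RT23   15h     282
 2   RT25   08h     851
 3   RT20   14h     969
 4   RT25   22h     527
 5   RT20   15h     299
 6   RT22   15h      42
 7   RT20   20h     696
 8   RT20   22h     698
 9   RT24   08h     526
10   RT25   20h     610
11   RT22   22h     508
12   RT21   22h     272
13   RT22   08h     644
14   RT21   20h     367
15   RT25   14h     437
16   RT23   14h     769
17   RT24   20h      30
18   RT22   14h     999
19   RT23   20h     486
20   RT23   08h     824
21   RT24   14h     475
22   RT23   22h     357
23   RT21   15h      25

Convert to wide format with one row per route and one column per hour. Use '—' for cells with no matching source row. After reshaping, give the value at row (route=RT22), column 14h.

999

The long row with route=RT22, hour=14h has riders=999.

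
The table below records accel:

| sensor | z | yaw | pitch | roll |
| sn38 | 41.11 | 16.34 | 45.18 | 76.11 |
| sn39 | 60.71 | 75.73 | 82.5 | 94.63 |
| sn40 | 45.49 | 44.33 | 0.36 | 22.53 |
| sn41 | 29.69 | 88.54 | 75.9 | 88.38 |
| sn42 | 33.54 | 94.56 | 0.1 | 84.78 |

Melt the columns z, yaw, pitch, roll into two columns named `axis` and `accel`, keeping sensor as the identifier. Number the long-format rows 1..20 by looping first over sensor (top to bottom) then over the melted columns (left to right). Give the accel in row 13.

29.69

20 rows total (5 × 4). Row 13: index ⌊(13-1)/4⌋ = 3 into sensor → sn41; (13-1) mod 4 = 0 into the melted columns → z.
So row 13 is (sn41, z, 29.69); accel = 29.69.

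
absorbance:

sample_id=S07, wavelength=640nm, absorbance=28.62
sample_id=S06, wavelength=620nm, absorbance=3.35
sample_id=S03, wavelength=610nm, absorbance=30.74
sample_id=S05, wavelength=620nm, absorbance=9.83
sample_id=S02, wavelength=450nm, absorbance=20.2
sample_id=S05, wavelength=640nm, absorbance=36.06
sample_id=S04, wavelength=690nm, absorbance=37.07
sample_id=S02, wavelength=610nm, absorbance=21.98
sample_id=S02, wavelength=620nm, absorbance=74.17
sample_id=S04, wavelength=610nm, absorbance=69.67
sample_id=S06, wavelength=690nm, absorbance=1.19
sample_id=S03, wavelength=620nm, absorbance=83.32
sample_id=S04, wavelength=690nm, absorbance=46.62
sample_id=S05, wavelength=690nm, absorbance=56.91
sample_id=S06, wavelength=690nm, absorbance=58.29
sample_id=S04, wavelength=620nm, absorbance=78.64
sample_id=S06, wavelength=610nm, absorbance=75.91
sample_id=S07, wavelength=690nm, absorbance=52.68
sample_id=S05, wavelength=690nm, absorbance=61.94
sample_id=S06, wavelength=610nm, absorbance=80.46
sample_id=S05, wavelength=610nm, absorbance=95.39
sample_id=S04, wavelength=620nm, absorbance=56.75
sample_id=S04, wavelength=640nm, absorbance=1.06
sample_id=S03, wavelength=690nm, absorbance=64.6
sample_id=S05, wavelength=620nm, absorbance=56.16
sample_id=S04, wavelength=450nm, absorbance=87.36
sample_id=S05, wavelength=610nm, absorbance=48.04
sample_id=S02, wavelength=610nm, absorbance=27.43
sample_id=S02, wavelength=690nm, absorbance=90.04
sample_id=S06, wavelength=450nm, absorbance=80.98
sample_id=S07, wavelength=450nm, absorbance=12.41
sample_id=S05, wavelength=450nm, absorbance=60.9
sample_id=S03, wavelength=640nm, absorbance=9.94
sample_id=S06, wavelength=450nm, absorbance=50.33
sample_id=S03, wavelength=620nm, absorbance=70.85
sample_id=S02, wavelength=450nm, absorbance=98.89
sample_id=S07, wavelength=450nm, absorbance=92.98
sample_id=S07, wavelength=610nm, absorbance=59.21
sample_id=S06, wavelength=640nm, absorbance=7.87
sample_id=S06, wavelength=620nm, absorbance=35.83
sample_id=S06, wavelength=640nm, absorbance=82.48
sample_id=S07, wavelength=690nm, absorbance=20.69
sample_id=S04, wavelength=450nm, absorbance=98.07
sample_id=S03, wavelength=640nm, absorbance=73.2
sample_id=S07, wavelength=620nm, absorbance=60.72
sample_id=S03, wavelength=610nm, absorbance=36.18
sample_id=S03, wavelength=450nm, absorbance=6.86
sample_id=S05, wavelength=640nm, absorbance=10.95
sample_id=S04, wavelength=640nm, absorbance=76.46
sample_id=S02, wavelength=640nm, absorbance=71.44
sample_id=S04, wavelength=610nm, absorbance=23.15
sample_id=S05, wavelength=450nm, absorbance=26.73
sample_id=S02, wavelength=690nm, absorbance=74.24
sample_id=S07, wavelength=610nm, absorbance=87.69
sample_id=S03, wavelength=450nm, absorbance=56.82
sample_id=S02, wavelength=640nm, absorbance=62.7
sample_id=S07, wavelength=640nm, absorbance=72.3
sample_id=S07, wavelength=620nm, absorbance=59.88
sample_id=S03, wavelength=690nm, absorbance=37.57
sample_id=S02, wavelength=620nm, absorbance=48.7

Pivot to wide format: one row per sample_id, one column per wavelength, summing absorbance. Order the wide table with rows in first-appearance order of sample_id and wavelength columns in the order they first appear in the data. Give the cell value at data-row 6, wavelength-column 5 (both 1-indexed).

With rows in first-appearance order of sample_id, row 6 is sample_id=S04. wavelength columns in first-appearance order: 640nm, 620nm, 610nm, 450nm, 690nm; column 5 is 690nm.
Long rows with sample_id=S04, wavelength=690nm: 37.07 + 46.62 = 83.69.

83.69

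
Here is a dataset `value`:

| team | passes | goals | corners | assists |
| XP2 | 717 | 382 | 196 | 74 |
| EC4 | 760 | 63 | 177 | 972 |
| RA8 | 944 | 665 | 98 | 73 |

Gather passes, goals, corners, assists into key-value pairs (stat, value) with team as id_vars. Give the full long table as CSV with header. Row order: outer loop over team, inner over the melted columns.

team,stat,value
XP2,passes,717
XP2,goals,382
XP2,corners,196
XP2,assists,74
EC4,passes,760
EC4,goals,63
EC4,corners,177
EC4,assists,972
RA8,passes,944
RA8,goals,665
RA8,corners,98
RA8,assists,73

Each (team, column) pair becomes one row: 3 × 4 = 12 rows.
For example, (XP2, passes) → value=717.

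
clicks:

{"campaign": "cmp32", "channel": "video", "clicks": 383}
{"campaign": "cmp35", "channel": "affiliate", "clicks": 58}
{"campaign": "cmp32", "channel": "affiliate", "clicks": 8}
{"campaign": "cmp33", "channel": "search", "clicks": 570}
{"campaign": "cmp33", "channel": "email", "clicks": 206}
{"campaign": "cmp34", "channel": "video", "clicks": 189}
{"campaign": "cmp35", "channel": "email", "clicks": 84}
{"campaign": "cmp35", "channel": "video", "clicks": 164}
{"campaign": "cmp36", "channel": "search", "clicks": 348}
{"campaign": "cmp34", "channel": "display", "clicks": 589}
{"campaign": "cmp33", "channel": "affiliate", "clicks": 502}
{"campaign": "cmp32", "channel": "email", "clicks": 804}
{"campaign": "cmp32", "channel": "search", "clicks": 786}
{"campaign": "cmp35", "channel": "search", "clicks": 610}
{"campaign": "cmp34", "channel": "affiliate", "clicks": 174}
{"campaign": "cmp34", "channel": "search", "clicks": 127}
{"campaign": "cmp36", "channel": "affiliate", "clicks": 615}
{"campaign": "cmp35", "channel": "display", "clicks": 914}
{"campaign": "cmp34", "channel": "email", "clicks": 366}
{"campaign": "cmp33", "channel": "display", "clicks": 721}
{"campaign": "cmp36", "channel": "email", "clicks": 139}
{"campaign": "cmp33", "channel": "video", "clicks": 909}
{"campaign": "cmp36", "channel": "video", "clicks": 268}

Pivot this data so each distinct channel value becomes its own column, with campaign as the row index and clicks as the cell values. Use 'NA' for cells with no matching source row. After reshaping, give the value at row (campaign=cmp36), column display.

No long-format row has campaign=cmp36 and channel=display, so the cell is NA.

NA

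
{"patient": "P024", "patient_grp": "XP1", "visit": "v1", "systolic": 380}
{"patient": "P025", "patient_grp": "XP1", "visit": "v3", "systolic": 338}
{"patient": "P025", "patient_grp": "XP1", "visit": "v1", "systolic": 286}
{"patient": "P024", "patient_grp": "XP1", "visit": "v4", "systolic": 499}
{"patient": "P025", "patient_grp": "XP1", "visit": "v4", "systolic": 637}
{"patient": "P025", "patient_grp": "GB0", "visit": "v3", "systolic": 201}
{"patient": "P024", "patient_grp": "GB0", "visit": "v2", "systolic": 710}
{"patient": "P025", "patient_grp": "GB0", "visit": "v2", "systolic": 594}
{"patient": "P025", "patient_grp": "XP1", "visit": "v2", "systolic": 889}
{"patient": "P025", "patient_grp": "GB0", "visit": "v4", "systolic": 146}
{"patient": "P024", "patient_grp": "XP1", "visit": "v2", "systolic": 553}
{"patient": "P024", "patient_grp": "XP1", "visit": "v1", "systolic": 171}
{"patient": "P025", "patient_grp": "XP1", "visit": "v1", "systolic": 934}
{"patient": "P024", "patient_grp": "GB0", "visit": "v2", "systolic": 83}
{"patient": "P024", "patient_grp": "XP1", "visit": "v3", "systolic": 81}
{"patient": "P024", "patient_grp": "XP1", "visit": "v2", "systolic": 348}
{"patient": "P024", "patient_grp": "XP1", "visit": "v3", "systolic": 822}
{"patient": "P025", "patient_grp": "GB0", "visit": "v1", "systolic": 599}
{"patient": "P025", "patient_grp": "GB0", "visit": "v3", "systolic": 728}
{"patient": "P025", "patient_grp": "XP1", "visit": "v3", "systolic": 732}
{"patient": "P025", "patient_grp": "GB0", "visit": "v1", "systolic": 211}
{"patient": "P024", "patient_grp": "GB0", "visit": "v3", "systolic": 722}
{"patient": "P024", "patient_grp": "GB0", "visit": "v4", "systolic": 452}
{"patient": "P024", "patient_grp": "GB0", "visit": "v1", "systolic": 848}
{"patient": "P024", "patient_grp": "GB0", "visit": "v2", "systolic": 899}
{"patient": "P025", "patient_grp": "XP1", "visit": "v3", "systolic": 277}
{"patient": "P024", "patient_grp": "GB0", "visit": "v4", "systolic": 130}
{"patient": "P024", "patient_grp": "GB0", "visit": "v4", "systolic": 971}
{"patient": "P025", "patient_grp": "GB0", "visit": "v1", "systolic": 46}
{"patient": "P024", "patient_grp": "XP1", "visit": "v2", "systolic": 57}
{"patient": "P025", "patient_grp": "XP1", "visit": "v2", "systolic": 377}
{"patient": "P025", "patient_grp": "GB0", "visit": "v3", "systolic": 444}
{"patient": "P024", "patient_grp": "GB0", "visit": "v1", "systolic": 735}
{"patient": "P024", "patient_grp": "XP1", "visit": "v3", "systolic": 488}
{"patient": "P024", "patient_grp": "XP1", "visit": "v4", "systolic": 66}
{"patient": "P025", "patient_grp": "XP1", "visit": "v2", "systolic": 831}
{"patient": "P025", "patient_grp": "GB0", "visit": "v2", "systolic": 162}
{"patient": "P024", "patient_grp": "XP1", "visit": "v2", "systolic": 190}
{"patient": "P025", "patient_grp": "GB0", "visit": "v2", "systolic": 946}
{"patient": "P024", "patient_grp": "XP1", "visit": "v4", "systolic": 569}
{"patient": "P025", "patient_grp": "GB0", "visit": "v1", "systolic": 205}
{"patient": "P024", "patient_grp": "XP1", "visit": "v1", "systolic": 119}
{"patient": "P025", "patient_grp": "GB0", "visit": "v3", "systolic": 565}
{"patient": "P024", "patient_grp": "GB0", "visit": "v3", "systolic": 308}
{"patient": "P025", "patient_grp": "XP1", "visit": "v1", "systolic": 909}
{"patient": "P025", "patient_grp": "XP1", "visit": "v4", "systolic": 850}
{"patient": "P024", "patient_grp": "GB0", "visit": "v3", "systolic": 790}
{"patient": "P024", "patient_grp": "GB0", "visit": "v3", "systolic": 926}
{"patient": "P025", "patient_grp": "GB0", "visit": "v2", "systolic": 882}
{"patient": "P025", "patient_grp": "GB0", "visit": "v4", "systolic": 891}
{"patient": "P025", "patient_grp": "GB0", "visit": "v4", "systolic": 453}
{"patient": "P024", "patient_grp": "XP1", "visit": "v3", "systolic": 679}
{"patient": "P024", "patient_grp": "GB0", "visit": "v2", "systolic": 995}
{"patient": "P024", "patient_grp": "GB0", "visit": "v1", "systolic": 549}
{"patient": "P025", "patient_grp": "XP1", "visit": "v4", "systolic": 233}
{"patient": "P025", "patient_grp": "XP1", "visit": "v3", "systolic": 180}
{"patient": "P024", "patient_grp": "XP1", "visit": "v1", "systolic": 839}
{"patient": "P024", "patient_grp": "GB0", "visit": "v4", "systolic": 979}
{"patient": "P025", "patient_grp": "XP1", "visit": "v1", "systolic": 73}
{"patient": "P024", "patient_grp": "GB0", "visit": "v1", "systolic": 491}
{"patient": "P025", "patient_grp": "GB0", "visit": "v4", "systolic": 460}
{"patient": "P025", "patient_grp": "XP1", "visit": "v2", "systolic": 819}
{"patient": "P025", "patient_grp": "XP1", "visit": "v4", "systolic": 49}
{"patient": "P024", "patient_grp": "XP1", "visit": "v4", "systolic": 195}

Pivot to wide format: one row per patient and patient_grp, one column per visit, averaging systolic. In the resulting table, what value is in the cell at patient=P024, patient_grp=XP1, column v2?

Rows with patient=P024, patient_grp=XP1 and visit=v2: systolic values are 553, 348, 57, 190.
(553 + 348 + 57 + 190) / 4 = 287.

287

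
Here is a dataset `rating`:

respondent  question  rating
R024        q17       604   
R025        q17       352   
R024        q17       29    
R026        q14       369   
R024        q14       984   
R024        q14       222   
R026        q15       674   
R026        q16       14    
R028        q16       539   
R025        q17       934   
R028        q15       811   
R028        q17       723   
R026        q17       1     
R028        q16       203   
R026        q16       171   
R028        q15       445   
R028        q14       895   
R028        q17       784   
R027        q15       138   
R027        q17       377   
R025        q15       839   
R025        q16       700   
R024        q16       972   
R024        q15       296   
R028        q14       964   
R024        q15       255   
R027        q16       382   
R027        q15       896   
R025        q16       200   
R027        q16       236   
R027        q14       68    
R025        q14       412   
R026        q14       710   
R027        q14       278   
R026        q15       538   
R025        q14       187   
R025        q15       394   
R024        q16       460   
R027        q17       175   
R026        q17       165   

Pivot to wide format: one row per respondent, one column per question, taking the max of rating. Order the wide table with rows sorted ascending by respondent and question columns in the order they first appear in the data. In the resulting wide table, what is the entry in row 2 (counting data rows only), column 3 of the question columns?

With rows sorted ascending by respondent, row 2 is respondent=R025. question columns in first-appearance order: q17, q14, q15, q16; column 3 is q15.
Long rows with respondent=R025, question=q15: max(839, 394) = 839.

839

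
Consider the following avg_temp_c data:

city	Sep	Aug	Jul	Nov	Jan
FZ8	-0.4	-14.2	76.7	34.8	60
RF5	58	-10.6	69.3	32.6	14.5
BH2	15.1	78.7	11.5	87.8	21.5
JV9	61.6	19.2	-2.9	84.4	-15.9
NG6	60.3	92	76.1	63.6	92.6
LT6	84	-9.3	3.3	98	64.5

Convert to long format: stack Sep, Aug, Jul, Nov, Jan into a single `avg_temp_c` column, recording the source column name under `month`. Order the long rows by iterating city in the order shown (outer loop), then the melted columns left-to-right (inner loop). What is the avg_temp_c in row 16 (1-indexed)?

61.6

30 rows total (6 × 5). Row 16: index ⌊(16-1)/5⌋ = 3 into city → JV9; (16-1) mod 5 = 0 into the melted columns → Sep.
So row 16 is (JV9, Sep, 61.6); avg_temp_c = 61.6.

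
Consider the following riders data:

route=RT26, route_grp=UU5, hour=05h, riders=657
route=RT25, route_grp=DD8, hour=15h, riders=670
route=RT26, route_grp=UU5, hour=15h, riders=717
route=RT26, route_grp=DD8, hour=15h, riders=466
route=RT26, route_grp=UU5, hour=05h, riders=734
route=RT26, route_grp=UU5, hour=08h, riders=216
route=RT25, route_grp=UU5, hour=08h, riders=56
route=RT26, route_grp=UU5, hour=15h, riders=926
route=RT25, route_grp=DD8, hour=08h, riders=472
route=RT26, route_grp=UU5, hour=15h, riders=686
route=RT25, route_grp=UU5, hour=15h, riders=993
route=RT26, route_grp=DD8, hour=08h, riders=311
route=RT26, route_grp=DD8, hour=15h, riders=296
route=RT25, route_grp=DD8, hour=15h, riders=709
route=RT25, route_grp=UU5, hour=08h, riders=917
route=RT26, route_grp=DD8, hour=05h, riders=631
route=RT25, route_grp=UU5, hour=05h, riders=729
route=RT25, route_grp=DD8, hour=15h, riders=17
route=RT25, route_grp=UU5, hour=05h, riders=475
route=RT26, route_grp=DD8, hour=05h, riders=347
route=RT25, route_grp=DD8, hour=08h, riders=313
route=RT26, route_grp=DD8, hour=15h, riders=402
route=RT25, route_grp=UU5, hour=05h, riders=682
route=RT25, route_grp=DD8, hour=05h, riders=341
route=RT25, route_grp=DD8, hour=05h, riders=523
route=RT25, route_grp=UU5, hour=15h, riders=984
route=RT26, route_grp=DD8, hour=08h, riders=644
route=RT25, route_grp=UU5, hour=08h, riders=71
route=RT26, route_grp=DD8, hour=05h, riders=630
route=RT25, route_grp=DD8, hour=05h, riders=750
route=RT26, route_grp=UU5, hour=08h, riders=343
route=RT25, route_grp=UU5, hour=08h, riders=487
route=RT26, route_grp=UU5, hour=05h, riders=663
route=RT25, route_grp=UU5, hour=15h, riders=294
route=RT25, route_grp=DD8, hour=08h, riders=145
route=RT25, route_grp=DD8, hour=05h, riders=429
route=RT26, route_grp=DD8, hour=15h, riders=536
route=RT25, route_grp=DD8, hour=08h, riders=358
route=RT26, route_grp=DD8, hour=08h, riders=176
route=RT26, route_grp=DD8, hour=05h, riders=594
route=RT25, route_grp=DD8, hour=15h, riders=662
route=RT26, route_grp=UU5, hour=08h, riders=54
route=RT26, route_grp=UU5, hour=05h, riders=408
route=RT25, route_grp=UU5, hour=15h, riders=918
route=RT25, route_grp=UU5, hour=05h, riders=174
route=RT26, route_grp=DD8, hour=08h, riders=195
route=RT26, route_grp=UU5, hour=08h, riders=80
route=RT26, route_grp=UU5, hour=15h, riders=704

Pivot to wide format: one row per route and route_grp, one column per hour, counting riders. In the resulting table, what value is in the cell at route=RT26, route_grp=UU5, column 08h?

Rows with route=RT26, route_grp=UU5 and hour=08h: riders values are 216, 343, 54, 80.
4 rows match — count = 4.

4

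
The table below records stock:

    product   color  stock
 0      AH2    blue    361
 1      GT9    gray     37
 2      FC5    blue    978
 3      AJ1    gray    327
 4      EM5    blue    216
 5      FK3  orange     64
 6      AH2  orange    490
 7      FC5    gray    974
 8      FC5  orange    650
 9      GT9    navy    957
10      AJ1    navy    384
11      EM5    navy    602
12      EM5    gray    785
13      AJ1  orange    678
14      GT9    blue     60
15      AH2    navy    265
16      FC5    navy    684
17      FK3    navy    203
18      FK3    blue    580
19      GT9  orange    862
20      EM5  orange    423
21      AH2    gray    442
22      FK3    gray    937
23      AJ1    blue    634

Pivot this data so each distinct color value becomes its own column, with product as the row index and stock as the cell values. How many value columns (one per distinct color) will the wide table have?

4

4 distinct color values: blue, orange, navy, gray.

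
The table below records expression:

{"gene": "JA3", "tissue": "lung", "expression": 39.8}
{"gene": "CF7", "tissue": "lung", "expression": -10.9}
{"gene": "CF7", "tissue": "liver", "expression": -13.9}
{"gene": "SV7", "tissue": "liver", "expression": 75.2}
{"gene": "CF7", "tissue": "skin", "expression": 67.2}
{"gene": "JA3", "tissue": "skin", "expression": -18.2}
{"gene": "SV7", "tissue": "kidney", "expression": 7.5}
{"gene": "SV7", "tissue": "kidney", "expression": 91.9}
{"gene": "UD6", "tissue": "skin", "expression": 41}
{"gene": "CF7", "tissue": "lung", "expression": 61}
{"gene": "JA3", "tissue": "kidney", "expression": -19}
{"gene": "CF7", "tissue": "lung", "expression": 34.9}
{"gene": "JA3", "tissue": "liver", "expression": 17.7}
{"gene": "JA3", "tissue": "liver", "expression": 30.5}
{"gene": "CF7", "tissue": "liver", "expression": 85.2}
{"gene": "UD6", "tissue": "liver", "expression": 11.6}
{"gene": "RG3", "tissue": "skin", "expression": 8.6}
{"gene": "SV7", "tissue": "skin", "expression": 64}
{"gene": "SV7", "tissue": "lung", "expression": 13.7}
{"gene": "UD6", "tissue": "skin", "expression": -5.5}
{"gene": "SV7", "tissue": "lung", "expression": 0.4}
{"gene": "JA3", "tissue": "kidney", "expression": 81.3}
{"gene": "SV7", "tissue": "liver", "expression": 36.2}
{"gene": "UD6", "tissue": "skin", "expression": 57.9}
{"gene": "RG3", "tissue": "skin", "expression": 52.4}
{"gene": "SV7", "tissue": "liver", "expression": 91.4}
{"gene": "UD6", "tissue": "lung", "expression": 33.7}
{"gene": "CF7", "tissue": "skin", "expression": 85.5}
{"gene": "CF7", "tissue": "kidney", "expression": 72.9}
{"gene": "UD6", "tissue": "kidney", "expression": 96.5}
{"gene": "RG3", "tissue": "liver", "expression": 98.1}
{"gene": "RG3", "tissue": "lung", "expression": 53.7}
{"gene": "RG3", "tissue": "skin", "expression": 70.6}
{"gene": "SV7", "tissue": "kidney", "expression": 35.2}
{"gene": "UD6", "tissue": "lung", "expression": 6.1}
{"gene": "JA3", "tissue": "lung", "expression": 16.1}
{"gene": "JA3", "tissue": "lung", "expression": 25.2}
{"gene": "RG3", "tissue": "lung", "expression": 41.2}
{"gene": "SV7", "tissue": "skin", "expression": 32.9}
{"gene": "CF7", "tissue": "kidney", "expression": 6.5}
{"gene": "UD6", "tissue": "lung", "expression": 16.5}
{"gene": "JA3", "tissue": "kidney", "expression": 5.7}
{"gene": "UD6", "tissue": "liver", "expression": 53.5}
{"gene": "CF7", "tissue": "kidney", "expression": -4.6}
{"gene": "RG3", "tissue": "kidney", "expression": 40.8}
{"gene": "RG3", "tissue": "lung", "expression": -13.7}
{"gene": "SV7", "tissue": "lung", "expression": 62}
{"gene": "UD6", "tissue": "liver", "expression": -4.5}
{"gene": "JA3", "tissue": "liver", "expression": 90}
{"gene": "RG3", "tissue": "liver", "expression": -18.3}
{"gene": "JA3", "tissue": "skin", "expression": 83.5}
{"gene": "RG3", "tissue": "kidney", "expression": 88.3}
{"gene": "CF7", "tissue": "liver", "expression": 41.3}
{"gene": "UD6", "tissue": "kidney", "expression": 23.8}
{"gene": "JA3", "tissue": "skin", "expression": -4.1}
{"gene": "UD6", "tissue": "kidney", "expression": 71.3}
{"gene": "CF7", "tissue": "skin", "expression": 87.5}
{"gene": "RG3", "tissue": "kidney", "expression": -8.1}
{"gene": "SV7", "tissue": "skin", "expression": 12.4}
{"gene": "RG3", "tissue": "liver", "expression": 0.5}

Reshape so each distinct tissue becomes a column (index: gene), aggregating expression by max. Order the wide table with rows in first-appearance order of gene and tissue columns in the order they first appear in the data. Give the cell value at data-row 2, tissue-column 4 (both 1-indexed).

With rows in first-appearance order of gene, row 2 is gene=CF7. tissue columns in first-appearance order: lung, liver, skin, kidney; column 4 is kidney.
Long rows with gene=CF7, tissue=kidney: max(72.9, 6.5, -4.6) = 72.9.

72.9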